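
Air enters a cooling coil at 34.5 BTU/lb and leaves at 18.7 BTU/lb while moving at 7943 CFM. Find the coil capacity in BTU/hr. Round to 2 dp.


Q = 4.5 * 7943 * (34.5 - 18.7) = 564747.30 BTU/hr

564747.30 BTU/hr


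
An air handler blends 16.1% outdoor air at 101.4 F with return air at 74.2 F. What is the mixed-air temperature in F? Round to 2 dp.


T_mix = 74.2 + (16.1/100)*(101.4-74.2) = 78.58 F

78.58 F


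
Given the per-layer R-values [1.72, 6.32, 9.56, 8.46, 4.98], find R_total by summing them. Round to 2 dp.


R_total = 1.72 + 6.32 + 9.56 + 8.46 + 4.98 = 31.04

31.04


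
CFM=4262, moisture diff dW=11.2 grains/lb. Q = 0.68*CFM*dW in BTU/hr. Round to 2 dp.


Q = 0.68 * 4262 * 11.2 = 32459.39 BTU/hr

32459.39 BTU/hr


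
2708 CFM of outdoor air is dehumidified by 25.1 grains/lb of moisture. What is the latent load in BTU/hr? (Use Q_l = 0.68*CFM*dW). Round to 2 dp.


Q = 0.68 * 2708 * 25.1 = 46220.14 BTU/hr

46220.14 BTU/hr


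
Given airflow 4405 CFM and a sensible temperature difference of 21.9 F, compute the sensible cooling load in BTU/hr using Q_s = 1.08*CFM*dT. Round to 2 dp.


Q = 1.08 * 4405 * 21.9 = 104187.06 BTU/hr

104187.06 BTU/hr


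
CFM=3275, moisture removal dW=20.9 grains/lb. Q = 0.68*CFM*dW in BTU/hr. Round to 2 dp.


Q = 0.68 * 3275 * 20.9 = 46544.30 BTU/hr

46544.30 BTU/hr


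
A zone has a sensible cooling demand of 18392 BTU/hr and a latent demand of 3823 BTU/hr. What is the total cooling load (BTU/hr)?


Qt = 18392 + 3823 = 22215 BTU/hr

22215 BTU/hr


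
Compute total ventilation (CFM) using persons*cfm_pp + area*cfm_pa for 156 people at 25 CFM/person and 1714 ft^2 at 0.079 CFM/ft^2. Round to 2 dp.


Total = 156*25 + 1714*0.079 = 4035.41 CFM

4035.41 CFM


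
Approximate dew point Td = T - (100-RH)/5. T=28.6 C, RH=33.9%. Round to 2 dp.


Td = 28.6 - (100-33.9)/5 = 15.38 C

15.38 C


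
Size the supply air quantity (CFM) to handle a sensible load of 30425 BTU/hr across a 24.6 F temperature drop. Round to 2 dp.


CFM = 30425 / (1.08 * 24.6) = 1145.17

1145.17 CFM


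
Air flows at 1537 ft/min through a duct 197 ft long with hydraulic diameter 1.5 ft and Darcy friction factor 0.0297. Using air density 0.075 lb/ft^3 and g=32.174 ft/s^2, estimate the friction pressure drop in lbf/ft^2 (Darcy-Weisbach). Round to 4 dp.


v_fps = 1537/60 = 25.6167 ft/s
dp = 0.0297*(197/1.5)*0.075*25.6167^2/(2*32.174) = 2.9833 lbf/ft^2

2.9833 lbf/ft^2


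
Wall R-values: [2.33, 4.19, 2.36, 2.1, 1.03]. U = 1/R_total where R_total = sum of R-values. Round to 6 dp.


R_total = 2.33 + 4.19 + 2.36 + 2.1 + 1.03 = 12.01
U = 1/12.01 = 0.083264

0.083264


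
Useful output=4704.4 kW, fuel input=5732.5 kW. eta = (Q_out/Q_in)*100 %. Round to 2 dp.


eta = (4704.4/5732.5)*100 = 82.07 %

82.07 %


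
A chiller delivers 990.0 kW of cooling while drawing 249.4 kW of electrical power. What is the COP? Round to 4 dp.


COP = 990.0 / 249.4 = 3.9695

3.9695


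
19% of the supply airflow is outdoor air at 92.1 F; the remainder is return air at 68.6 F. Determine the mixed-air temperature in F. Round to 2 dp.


T_mix = 0.19*92.1 + 0.81*68.6 = 73.07 F

73.07 F


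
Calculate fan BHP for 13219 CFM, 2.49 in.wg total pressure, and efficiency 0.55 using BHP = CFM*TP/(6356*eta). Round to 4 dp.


BHP = 13219 * 2.49 / (6356 * 0.55) = 9.4157 hp

9.4157 hp


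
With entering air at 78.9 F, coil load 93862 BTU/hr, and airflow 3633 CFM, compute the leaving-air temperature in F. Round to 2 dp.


dT = 93862/(1.08*3633) = 23.9222
T_leave = 78.9 - 23.9222 = 54.98 F

54.98 F


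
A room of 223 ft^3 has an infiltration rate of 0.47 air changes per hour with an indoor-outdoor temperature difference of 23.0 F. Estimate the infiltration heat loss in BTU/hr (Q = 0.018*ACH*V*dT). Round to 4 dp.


Q = 0.018 * 0.47 * 223 * 23.0 = 43.3913 BTU/hr

43.3913 BTU/hr


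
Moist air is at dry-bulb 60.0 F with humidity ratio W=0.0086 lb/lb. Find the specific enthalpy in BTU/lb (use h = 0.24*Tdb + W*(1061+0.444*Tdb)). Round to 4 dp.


h = 0.24*60.0 + 0.0086*(1061+0.444*60.0) = 23.7537 BTU/lb

23.7537 BTU/lb


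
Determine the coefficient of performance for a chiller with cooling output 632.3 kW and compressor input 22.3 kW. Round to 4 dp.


COP = 632.3 / 22.3 = 28.3543

28.3543


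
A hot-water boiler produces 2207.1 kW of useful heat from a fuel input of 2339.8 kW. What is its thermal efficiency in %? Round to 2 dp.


eta = (2207.1/2339.8)*100 = 94.33 %

94.33 %


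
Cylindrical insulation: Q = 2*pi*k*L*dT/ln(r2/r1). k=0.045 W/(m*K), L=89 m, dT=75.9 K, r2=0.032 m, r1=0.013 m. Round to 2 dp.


Q = 2*pi*0.045*89*75.9/ln(0.032/0.013) = 2120.32 W

2120.32 W


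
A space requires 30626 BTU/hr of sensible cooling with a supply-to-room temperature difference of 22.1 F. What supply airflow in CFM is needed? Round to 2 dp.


CFM = 30626 / (1.08 * 22.1) = 1283.14

1283.14 CFM


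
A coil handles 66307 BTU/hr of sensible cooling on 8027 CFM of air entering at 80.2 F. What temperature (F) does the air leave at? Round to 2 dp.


dT = 66307/(1.08*8027) = 7.6486
T_leave = 80.2 - 7.6486 = 72.55 F

72.55 F


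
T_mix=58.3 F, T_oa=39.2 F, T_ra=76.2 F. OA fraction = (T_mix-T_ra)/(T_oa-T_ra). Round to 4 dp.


frac = (58.3 - 76.2) / (39.2 - 76.2) = 0.4838

0.4838


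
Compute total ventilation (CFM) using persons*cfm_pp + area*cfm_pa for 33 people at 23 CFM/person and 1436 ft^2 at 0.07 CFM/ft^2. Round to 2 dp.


Total = 33*23 + 1436*0.07 = 859.52 CFM

859.52 CFM


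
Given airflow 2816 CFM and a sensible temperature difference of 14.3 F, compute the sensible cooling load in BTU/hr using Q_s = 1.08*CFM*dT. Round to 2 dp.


Q = 1.08 * 2816 * 14.3 = 43490.30 BTU/hr

43490.30 BTU/hr


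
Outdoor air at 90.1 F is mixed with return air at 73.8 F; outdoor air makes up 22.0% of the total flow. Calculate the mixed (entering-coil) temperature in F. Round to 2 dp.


T_mix = 73.8 + (22.0/100)*(90.1-73.8) = 77.39 F

77.39 F


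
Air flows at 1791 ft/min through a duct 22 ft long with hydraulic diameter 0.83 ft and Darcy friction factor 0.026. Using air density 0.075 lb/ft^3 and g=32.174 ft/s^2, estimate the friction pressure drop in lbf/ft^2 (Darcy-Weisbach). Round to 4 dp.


v_fps = 1791/60 = 29.85 ft/s
dp = 0.026*(22/0.83)*0.075*29.85^2/(2*32.174) = 0.7157 lbf/ft^2

0.7157 lbf/ft^2


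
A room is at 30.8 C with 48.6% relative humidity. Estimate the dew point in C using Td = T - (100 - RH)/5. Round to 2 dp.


Td = 30.8 - (100-48.6)/5 = 20.52 C

20.52 C


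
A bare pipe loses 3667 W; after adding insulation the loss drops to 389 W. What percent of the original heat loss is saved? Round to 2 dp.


Savings = ((3667-389)/3667)*100 = 89.39 %

89.39 %


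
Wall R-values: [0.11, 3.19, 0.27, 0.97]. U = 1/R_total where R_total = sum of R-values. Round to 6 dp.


R_total = 0.11 + 3.19 + 0.27 + 0.97 = 4.54
U = 1/4.54 = 0.220264

0.220264


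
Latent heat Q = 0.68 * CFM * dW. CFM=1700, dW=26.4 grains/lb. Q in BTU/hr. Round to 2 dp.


Q = 0.68 * 1700 * 26.4 = 30518.40 BTU/hr

30518.40 BTU/hr


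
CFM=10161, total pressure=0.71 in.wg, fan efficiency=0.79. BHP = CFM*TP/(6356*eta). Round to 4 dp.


BHP = 10161 * 0.71 / (6356 * 0.79) = 1.4368 hp

1.4368 hp


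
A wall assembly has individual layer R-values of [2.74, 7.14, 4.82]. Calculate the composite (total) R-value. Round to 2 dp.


R_total = 2.74 + 7.14 + 4.82 = 14.70

14.70


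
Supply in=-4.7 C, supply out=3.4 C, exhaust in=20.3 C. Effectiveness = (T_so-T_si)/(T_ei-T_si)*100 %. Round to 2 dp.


eff = (3.4-(-4.7))/(20.3-(-4.7))*100 = 32.40 %

32.40 %


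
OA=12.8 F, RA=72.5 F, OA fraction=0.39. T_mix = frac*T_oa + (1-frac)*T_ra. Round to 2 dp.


T_mix = 0.39*12.8 + 0.61*72.5 = 49.22 F

49.22 F


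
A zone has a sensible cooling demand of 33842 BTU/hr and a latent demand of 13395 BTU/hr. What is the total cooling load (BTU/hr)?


Qt = 33842 + 13395 = 47237 BTU/hr

47237 BTU/hr


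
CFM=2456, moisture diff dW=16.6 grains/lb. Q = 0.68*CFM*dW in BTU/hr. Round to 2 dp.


Q = 0.68 * 2456 * 16.6 = 27723.33 BTU/hr

27723.33 BTU/hr


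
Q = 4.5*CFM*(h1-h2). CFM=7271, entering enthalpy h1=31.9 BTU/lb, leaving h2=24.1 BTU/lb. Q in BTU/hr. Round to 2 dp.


Q = 4.5 * 7271 * (31.9 - 24.1) = 255212.10 BTU/hr

255212.10 BTU/hr


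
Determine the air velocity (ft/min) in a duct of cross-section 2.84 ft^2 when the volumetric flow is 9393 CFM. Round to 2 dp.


V = 9393 / 2.84 = 3307.39 ft/min

3307.39 ft/min


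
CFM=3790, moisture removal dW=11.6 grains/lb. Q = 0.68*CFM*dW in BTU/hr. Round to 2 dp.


Q = 0.68 * 3790 * 11.6 = 29895.52 BTU/hr

29895.52 BTU/hr


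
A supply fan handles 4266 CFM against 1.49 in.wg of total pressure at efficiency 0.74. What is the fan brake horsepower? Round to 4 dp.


BHP = 4266 * 1.49 / (6356 * 0.74) = 1.3514 hp

1.3514 hp


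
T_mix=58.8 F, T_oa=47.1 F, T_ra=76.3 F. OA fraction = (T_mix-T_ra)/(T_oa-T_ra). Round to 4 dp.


frac = (58.8 - 76.3) / (47.1 - 76.3) = 0.5993

0.5993


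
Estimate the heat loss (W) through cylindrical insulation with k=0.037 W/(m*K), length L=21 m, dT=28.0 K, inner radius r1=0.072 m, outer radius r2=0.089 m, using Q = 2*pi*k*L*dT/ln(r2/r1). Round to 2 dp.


Q = 2*pi*0.037*21*28.0/ln(0.089/0.072) = 644.89 W

644.89 W


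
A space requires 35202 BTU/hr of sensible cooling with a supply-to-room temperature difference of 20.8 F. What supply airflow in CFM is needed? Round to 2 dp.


CFM = 35202 / (1.08 * 20.8) = 1567.04

1567.04 CFM


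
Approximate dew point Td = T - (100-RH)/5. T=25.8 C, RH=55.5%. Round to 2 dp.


Td = 25.8 - (100-55.5)/5 = 16.90 C

16.90 C


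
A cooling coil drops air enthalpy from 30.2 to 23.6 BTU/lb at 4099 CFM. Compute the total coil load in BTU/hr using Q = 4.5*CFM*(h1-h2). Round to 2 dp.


Q = 4.5 * 4099 * (30.2 - 23.6) = 121740.30 BTU/hr

121740.30 BTU/hr


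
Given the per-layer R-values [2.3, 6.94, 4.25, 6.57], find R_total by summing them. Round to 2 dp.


R_total = 2.3 + 6.94 + 4.25 + 6.57 = 20.06

20.06


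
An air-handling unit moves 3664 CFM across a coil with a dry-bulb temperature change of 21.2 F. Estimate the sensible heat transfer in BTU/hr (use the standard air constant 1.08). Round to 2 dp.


Q = 1.08 * 3664 * 21.2 = 83890.94 BTU/hr

83890.94 BTU/hr


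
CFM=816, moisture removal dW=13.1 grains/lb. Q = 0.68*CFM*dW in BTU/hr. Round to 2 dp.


Q = 0.68 * 816 * 13.1 = 7268.93 BTU/hr

7268.93 BTU/hr


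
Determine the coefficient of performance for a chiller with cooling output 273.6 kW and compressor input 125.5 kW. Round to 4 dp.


COP = 273.6 / 125.5 = 2.1801

2.1801


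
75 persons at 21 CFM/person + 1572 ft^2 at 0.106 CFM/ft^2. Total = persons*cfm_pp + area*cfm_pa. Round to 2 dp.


Total = 75*21 + 1572*0.106 = 1741.63 CFM

1741.63 CFM


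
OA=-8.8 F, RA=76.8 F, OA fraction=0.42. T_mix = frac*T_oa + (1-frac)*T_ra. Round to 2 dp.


T_mix = 0.42*(-8.8) + 0.58*76.8 = 40.85 F

40.85 F


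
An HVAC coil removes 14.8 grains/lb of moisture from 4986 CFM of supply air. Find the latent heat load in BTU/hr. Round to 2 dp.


Q = 0.68 * 4986 * 14.8 = 50179.10 BTU/hr

50179.10 BTU/hr


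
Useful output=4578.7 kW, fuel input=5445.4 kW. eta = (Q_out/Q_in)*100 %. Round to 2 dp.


eta = (4578.7/5445.4)*100 = 84.08 %

84.08 %


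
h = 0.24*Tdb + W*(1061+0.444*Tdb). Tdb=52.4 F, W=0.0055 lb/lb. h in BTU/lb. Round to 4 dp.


h = 0.24*52.4 + 0.0055*(1061+0.444*52.4) = 18.5395 BTU/lb

18.5395 BTU/lb


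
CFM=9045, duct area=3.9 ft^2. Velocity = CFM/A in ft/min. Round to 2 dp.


V = 9045 / 3.9 = 2319.23 ft/min

2319.23 ft/min


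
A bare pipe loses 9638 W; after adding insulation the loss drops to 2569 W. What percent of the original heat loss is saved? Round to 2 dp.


Savings = ((9638-2569)/9638)*100 = 73.35 %

73.35 %


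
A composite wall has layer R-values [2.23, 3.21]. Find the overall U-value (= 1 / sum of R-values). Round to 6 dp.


R_total = 2.23 + 3.21 = 5.44
U = 1/5.44 = 0.183824

0.183824


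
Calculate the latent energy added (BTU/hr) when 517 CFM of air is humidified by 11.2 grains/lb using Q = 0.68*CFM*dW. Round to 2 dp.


Q = 0.68 * 517 * 11.2 = 3937.47 BTU/hr

3937.47 BTU/hr


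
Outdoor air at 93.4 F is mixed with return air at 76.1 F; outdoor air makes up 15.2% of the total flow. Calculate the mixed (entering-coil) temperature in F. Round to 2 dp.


T_mix = 76.1 + (15.2/100)*(93.4-76.1) = 78.73 F

78.73 F


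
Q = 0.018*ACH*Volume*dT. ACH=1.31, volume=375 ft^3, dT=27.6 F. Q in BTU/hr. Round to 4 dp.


Q = 0.018 * 1.31 * 375 * 27.6 = 244.0530 BTU/hr

244.0530 BTU/hr


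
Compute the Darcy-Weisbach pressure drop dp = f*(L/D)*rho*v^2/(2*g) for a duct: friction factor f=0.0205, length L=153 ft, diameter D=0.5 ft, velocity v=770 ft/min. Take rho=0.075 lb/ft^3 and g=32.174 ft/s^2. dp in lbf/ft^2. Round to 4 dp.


v_fps = 770/60 = 12.8333 ft/s
dp = 0.0205*(153/0.5)*0.075*12.8333^2/(2*32.174) = 1.2041 lbf/ft^2

1.2041 lbf/ft^2


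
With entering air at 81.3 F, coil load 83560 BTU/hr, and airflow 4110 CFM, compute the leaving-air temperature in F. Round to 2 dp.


dT = 83560/(1.08*4110) = 18.8249
T_leave = 81.3 - 18.8249 = 62.48 F

62.48 F


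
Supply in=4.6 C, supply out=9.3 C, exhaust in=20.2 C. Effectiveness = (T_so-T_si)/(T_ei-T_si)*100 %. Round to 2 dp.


eff = (9.3-4.6)/(20.2-4.6)*100 = 30.13 %

30.13 %


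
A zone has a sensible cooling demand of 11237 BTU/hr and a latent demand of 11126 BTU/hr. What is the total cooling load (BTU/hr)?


Qt = 11237 + 11126 = 22363 BTU/hr

22363 BTU/hr


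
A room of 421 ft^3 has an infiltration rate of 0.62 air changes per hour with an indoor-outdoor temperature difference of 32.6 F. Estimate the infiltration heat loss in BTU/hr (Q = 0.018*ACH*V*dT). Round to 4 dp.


Q = 0.018 * 0.62 * 421 * 32.6 = 153.1665 BTU/hr

153.1665 BTU/hr


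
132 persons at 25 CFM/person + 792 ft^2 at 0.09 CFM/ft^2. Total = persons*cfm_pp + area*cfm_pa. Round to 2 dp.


Total = 132*25 + 792*0.09 = 3371.28 CFM

3371.28 CFM


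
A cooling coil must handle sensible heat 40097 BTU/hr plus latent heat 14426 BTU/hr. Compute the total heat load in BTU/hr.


Qt = 40097 + 14426 = 54523 BTU/hr

54523 BTU/hr


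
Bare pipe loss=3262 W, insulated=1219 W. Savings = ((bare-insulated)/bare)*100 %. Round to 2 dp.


Savings = ((3262-1219)/3262)*100 = 62.63 %

62.63 %


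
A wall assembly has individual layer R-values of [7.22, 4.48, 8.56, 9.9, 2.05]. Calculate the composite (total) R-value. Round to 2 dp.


R_total = 7.22 + 4.48 + 8.56 + 9.9 + 2.05 = 32.21

32.21


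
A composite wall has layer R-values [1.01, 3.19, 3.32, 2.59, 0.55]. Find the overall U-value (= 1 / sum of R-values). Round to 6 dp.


R_total = 1.01 + 3.19 + 3.32 + 2.59 + 0.55 = 10.66
U = 1/10.66 = 0.093809

0.093809


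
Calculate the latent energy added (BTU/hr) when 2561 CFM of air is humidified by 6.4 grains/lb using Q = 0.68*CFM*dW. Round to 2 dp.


Q = 0.68 * 2561 * 6.4 = 11145.47 BTU/hr

11145.47 BTU/hr


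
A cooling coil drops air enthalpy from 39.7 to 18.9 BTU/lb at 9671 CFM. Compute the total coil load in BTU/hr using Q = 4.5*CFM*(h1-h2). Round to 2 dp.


Q = 4.5 * 9671 * (39.7 - 18.9) = 905205.60 BTU/hr

905205.60 BTU/hr


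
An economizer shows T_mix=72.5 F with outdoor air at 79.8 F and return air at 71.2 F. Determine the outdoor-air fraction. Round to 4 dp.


frac = (72.5 - 71.2) / (79.8 - 71.2) = 0.1512

0.1512


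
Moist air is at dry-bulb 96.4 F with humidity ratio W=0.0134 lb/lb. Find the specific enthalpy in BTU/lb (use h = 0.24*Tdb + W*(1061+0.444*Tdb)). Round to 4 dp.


h = 0.24*96.4 + 0.0134*(1061+0.444*96.4) = 37.9269 BTU/lb

37.9269 BTU/lb


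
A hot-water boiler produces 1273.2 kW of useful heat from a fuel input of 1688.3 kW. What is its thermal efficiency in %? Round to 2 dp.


eta = (1273.2/1688.3)*100 = 75.41 %

75.41 %


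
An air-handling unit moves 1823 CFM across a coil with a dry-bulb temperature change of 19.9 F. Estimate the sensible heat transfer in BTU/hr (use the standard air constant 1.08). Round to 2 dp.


Q = 1.08 * 1823 * 19.9 = 39179.92 BTU/hr

39179.92 BTU/hr


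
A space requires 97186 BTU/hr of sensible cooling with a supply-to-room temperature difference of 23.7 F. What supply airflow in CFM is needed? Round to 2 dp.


CFM = 97186 / (1.08 * 23.7) = 3796.92

3796.92 CFM


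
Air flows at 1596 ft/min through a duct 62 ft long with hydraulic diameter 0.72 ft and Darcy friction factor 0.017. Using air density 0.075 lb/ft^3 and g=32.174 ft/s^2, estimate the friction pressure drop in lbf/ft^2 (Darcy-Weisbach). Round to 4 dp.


v_fps = 1596/60 = 26.6 ft/s
dp = 0.017*(62/0.72)*0.075*26.6^2/(2*32.174) = 1.2073 lbf/ft^2

1.2073 lbf/ft^2


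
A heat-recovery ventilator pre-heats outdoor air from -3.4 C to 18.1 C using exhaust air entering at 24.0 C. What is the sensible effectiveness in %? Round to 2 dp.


eff = (18.1-(-3.4))/(24.0-(-3.4))*100 = 78.47 %

78.47 %


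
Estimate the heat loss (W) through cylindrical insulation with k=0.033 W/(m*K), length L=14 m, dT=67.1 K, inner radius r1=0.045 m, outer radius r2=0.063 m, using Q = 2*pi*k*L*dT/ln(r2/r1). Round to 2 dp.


Q = 2*pi*0.033*14*67.1/ln(0.063/0.045) = 578.89 W

578.89 W


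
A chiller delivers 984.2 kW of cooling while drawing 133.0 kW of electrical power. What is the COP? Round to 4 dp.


COP = 984.2 / 133.0 = 7.4000

7.4000


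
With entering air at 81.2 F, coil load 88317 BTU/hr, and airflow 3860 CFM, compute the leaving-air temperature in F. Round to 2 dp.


dT = 88317/(1.08*3860) = 21.1852
T_leave = 81.2 - 21.1852 = 60.01 F

60.01 F


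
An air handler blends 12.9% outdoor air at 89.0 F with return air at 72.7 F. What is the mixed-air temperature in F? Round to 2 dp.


T_mix = 72.7 + (12.9/100)*(89.0-72.7) = 74.80 F

74.80 F


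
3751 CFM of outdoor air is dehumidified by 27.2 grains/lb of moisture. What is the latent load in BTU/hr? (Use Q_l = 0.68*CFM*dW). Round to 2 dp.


Q = 0.68 * 3751 * 27.2 = 69378.50 BTU/hr

69378.50 BTU/hr


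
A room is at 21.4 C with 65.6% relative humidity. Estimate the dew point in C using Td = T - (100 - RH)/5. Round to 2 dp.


Td = 21.4 - (100-65.6)/5 = 14.52 C

14.52 C


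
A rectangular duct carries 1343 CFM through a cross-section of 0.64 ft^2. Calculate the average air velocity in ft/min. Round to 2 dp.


V = 1343 / 0.64 = 2098.44 ft/min

2098.44 ft/min


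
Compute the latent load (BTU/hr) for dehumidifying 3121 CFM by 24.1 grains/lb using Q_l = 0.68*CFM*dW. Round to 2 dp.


Q = 0.68 * 3121 * 24.1 = 51146.95 BTU/hr

51146.95 BTU/hr


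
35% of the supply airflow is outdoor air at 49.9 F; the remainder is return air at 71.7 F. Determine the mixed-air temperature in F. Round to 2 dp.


T_mix = 0.35*49.9 + 0.65*71.7 = 64.07 F

64.07 F


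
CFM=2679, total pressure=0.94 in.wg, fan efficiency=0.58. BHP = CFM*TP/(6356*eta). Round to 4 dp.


BHP = 2679 * 0.94 / (6356 * 0.58) = 0.6831 hp

0.6831 hp


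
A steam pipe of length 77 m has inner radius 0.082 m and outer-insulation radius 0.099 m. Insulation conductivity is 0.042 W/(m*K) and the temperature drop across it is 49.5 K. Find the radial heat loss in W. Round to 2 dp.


Q = 2*pi*0.042*77*49.5/ln(0.099/0.082) = 5338.79 W

5338.79 W


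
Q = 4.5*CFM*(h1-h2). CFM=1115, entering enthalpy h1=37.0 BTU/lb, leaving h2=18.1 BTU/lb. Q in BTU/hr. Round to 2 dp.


Q = 4.5 * 1115 * (37.0 - 18.1) = 94830.75 BTU/hr

94830.75 BTU/hr


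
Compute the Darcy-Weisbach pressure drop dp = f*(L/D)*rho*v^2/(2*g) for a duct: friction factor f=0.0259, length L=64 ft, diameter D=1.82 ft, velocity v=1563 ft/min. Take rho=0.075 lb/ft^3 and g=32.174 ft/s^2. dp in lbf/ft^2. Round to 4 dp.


v_fps = 1563/60 = 26.05 ft/s
dp = 0.0259*(64/1.82)*0.075*26.05^2/(2*32.174) = 0.7204 lbf/ft^2

0.7204 lbf/ft^2


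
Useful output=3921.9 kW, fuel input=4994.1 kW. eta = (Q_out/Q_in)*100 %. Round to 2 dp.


eta = (3921.9/4994.1)*100 = 78.53 %

78.53 %


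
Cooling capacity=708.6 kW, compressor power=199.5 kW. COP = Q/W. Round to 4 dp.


COP = 708.6 / 199.5 = 3.5519

3.5519


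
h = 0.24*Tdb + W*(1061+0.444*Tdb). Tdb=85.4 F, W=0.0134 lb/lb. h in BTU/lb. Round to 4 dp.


h = 0.24*85.4 + 0.0134*(1061+0.444*85.4) = 35.2215 BTU/lb

35.2215 BTU/lb


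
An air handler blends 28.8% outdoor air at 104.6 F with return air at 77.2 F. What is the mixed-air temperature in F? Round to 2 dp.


T_mix = 77.2 + (28.8/100)*(104.6-77.2) = 85.09 F

85.09 F


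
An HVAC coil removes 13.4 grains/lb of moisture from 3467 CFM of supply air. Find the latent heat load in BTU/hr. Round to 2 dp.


Q = 0.68 * 3467 * 13.4 = 31591.30 BTU/hr

31591.30 BTU/hr


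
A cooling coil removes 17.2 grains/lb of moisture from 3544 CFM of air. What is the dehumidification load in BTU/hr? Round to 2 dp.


Q = 0.68 * 3544 * 17.2 = 41450.62 BTU/hr

41450.62 BTU/hr


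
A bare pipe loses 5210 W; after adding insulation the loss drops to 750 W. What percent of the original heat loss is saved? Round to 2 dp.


Savings = ((5210-750)/5210)*100 = 85.60 %

85.60 %


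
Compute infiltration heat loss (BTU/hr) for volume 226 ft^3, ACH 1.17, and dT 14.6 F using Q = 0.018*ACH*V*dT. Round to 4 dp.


Q = 0.018 * 1.17 * 226 * 14.6 = 69.4896 BTU/hr

69.4896 BTU/hr


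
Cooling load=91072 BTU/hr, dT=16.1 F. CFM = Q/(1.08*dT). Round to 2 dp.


CFM = 91072 / (1.08 * 16.1) = 5237.64

5237.64 CFM


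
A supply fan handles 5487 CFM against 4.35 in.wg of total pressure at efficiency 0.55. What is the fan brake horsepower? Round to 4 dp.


BHP = 5487 * 4.35 / (6356 * 0.55) = 6.8278 hp

6.8278 hp


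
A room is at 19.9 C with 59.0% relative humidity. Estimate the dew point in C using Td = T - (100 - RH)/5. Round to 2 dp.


Td = 19.9 - (100-59.0)/5 = 11.70 C

11.70 C


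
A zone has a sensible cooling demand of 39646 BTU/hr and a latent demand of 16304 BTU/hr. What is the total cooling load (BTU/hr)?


Qt = 39646 + 16304 = 55950 BTU/hr

55950 BTU/hr


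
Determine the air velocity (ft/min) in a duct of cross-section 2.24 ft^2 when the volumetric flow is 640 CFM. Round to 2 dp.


V = 640 / 2.24 = 285.71 ft/min

285.71 ft/min


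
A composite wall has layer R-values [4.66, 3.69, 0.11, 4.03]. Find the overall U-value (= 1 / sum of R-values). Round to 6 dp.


R_total = 4.66 + 3.69 + 0.11 + 4.03 = 12.49
U = 1/12.49 = 0.080064

0.080064


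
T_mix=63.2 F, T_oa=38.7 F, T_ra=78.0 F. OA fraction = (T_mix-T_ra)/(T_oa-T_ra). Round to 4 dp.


frac = (63.2 - 78.0) / (38.7 - 78.0) = 0.3766

0.3766


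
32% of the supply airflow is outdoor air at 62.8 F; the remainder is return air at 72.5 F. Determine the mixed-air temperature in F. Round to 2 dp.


T_mix = 0.32*62.8 + 0.68*72.5 = 69.40 F

69.40 F


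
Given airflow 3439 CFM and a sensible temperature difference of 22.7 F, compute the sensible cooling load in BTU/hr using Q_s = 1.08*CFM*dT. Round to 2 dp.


Q = 1.08 * 3439 * 22.7 = 84310.52 BTU/hr

84310.52 BTU/hr


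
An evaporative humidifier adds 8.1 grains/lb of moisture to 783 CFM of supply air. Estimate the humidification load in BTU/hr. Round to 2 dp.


Q = 0.68 * 783 * 8.1 = 4312.76 BTU/hr

4312.76 BTU/hr


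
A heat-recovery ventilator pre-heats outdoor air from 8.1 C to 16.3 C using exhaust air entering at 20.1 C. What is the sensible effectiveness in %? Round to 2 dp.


eff = (16.3-8.1)/(20.1-8.1)*100 = 68.33 %

68.33 %


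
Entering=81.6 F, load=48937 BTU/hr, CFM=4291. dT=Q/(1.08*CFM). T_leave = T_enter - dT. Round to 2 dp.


dT = 48937/(1.08*4291) = 10.5598
T_leave = 81.6 - 10.5598 = 71.04 F

71.04 F


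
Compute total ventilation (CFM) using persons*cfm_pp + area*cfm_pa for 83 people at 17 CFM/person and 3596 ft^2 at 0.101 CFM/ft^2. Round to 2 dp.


Total = 83*17 + 3596*0.101 = 1774.20 CFM

1774.20 CFM


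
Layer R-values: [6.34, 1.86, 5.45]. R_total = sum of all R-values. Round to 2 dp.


R_total = 6.34 + 1.86 + 5.45 = 13.65

13.65


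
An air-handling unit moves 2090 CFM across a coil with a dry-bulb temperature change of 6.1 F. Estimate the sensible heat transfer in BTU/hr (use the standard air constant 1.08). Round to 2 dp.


Q = 1.08 * 2090 * 6.1 = 13768.92 BTU/hr

13768.92 BTU/hr


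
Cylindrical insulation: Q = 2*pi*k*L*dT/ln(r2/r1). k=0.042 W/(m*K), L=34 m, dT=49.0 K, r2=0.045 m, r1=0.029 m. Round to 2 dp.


Q = 2*pi*0.042*34*49.0/ln(0.045/0.029) = 1000.64 W

1000.64 W


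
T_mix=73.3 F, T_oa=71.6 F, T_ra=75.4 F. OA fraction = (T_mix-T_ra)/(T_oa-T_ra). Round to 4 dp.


frac = (73.3 - 75.4) / (71.6 - 75.4) = 0.5526

0.5526


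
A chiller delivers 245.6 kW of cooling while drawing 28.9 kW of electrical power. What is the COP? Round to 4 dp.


COP = 245.6 / 28.9 = 8.4983

8.4983


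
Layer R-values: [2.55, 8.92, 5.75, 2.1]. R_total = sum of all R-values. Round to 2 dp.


R_total = 2.55 + 8.92 + 5.75 + 2.1 = 19.32

19.32


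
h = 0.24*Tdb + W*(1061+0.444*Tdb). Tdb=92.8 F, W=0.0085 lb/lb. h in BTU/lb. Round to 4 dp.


h = 0.24*92.8 + 0.0085*(1061+0.444*92.8) = 31.6407 BTU/lb

31.6407 BTU/lb


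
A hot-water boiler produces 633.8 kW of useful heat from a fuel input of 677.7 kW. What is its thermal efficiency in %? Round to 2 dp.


eta = (633.8/677.7)*100 = 93.52 %

93.52 %


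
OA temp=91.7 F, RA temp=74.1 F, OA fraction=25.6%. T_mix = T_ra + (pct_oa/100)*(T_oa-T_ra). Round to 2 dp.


T_mix = 74.1 + (25.6/100)*(91.7-74.1) = 78.61 F

78.61 F


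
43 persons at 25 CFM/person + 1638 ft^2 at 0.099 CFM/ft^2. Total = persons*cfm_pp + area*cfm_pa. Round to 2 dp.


Total = 43*25 + 1638*0.099 = 1237.16 CFM

1237.16 CFM


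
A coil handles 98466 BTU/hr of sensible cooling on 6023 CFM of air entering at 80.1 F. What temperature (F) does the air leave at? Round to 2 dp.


dT = 98466/(1.08*6023) = 15.1373
T_leave = 80.1 - 15.1373 = 64.96 F

64.96 F


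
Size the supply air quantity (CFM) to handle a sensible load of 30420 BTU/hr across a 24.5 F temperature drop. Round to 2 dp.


CFM = 30420 / (1.08 * 24.5) = 1149.66

1149.66 CFM


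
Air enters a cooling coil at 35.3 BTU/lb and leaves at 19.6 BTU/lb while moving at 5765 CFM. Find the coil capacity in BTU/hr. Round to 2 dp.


Q = 4.5 * 5765 * (35.3 - 19.6) = 407297.25 BTU/hr

407297.25 BTU/hr


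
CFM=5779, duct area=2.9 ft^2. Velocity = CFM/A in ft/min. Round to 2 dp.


V = 5779 / 2.9 = 1992.76 ft/min

1992.76 ft/min


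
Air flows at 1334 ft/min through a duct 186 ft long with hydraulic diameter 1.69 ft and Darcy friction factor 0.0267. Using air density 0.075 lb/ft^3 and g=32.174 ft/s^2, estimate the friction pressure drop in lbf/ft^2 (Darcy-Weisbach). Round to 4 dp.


v_fps = 1334/60 = 22.2333 ft/s
dp = 0.0267*(186/1.69)*0.075*22.2333^2/(2*32.174) = 1.6931 lbf/ft^2

1.6931 lbf/ft^2


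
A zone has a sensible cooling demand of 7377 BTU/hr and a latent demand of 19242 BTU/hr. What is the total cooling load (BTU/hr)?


Qt = 7377 + 19242 = 26619 BTU/hr

26619 BTU/hr


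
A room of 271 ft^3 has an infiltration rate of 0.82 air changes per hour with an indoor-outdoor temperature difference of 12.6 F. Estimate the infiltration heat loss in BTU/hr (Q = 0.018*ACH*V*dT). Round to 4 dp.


Q = 0.018 * 0.82 * 271 * 12.6 = 50.3995 BTU/hr

50.3995 BTU/hr


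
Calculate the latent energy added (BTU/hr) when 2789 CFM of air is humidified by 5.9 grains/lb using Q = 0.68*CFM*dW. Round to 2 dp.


Q = 0.68 * 2789 * 5.9 = 11189.47 BTU/hr

11189.47 BTU/hr


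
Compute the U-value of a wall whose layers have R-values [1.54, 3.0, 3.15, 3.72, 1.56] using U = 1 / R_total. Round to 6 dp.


R_total = 1.54 + 3.0 + 3.15 + 3.72 + 1.56 = 12.97
U = 1/12.97 = 0.077101

0.077101


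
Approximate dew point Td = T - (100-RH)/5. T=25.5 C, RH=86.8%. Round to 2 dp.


Td = 25.5 - (100-86.8)/5 = 22.86 C

22.86 C


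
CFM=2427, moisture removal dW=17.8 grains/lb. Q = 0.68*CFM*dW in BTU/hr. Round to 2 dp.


Q = 0.68 * 2427 * 17.8 = 29376.41 BTU/hr

29376.41 BTU/hr


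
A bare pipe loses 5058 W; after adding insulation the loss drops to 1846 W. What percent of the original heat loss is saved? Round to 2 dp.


Savings = ((5058-1846)/5058)*100 = 63.50 %

63.50 %


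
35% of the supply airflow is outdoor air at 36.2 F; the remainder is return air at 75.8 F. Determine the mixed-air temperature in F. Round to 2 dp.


T_mix = 0.35*36.2 + 0.65*75.8 = 61.94 F

61.94 F


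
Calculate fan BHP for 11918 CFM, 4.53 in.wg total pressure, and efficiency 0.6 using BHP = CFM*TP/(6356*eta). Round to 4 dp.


BHP = 11918 * 4.53 / (6356 * 0.6) = 14.1568 hp

14.1568 hp


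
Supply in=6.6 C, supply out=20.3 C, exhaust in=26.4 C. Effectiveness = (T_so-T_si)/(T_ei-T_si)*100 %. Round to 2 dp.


eff = (20.3-6.6)/(26.4-6.6)*100 = 69.19 %

69.19 %


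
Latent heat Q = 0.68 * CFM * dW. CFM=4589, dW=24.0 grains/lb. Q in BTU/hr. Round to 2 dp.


Q = 0.68 * 4589 * 24.0 = 74892.48 BTU/hr

74892.48 BTU/hr


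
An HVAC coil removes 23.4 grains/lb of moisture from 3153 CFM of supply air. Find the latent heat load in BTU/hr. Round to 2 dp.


Q = 0.68 * 3153 * 23.4 = 50170.54 BTU/hr

50170.54 BTU/hr


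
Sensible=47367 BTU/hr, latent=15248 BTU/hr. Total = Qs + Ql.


Qt = 47367 + 15248 = 62615 BTU/hr

62615 BTU/hr


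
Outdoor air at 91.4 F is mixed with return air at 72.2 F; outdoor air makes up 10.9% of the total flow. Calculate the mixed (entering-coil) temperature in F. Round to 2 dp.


T_mix = 72.2 + (10.9/100)*(91.4-72.2) = 74.29 F

74.29 F


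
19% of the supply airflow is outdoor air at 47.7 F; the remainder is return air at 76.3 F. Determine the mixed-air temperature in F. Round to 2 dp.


T_mix = 0.19*47.7 + 0.81*76.3 = 70.87 F

70.87 F


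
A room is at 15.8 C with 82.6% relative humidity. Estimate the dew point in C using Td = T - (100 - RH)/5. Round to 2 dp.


Td = 15.8 - (100-82.6)/5 = 12.32 C

12.32 C


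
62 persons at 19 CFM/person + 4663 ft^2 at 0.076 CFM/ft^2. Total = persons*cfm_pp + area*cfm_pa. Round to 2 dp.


Total = 62*19 + 4663*0.076 = 1532.39 CFM

1532.39 CFM


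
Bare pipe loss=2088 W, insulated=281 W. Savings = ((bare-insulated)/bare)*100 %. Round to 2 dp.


Savings = ((2088-281)/2088)*100 = 86.54 %

86.54 %


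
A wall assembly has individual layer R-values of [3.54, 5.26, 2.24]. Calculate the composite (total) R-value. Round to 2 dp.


R_total = 3.54 + 5.26 + 2.24 = 11.04

11.04


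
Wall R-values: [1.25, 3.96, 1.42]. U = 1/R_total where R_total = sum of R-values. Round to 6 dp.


R_total = 1.25 + 3.96 + 1.42 = 6.63
U = 1/6.63 = 0.150830

0.150830


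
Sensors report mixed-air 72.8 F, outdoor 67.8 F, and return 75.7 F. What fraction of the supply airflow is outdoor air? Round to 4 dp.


frac = (72.8 - 75.7) / (67.8 - 75.7) = 0.3671

0.3671


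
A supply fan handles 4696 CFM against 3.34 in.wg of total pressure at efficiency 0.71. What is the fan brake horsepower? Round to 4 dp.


BHP = 4696 * 3.34 / (6356 * 0.71) = 3.4756 hp

3.4756 hp


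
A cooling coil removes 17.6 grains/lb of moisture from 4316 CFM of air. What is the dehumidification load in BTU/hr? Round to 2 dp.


Q = 0.68 * 4316 * 17.6 = 51653.89 BTU/hr

51653.89 BTU/hr


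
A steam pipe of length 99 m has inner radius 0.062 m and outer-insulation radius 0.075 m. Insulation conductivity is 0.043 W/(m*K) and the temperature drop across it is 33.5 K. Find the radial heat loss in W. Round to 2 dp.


Q = 2*pi*0.043*99*33.5/ln(0.075/0.062) = 4707.25 W

4707.25 W


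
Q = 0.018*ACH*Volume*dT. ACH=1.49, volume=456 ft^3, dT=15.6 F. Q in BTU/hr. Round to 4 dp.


Q = 0.018 * 1.49 * 456 * 15.6 = 190.7868 BTU/hr

190.7868 BTU/hr


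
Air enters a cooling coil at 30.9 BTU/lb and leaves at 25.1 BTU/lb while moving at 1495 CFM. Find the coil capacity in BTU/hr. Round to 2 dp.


Q = 4.5 * 1495 * (30.9 - 25.1) = 39019.50 BTU/hr

39019.50 BTU/hr


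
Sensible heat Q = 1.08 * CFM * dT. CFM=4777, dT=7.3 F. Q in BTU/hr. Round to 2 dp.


Q = 1.08 * 4777 * 7.3 = 37661.87 BTU/hr

37661.87 BTU/hr


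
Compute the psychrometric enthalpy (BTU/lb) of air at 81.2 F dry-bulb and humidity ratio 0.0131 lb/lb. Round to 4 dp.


h = 0.24*81.2 + 0.0131*(1061+0.444*81.2) = 33.8594 BTU/lb

33.8594 BTU/lb


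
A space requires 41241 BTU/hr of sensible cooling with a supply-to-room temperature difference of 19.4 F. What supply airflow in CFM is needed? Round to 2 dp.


CFM = 41241 / (1.08 * 19.4) = 1968.36

1968.36 CFM


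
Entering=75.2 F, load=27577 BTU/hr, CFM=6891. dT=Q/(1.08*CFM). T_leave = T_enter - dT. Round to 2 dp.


dT = 27577/(1.08*6891) = 3.7055
T_leave = 75.2 - 3.7055 = 71.49 F

71.49 F


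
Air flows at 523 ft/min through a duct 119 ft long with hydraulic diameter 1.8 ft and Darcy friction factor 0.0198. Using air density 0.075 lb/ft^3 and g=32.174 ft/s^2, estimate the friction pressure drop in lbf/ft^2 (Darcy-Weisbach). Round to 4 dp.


v_fps = 523/60 = 8.7167 ft/s
dp = 0.0198*(119/1.8)*0.075*8.7167^2/(2*32.174) = 0.1159 lbf/ft^2

0.1159 lbf/ft^2


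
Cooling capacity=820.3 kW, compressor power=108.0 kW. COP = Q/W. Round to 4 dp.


COP = 820.3 / 108.0 = 7.5954

7.5954


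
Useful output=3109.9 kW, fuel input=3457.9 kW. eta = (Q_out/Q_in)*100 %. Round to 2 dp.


eta = (3109.9/3457.9)*100 = 89.94 %

89.94 %


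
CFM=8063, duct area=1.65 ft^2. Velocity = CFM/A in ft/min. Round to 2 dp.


V = 8063 / 1.65 = 4886.67 ft/min

4886.67 ft/min


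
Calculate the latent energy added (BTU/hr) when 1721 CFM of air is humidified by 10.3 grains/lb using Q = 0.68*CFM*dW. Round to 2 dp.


Q = 0.68 * 1721 * 10.3 = 12053.88 BTU/hr

12053.88 BTU/hr


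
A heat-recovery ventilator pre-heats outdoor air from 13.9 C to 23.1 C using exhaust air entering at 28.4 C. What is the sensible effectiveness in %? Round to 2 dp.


eff = (23.1-13.9)/(28.4-13.9)*100 = 63.45 %

63.45 %


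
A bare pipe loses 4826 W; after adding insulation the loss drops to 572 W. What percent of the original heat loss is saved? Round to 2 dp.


Savings = ((4826-572)/4826)*100 = 88.15 %

88.15 %


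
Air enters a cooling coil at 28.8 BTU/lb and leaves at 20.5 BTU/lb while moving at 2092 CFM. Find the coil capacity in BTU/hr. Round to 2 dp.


Q = 4.5 * 2092 * (28.8 - 20.5) = 78136.20 BTU/hr

78136.20 BTU/hr


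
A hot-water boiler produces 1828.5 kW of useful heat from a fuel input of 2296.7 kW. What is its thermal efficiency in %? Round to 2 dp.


eta = (1828.5/2296.7)*100 = 79.61 %

79.61 %


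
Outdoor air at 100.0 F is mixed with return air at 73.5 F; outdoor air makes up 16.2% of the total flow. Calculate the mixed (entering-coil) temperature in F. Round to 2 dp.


T_mix = 73.5 + (16.2/100)*(100.0-73.5) = 77.79 F

77.79 F


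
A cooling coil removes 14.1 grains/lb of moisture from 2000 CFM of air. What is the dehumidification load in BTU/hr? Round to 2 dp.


Q = 0.68 * 2000 * 14.1 = 19176.00 BTU/hr

19176.00 BTU/hr


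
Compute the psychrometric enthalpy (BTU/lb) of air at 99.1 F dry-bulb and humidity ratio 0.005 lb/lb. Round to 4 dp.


h = 0.24*99.1 + 0.005*(1061+0.444*99.1) = 29.3090 BTU/lb

29.3090 BTU/lb


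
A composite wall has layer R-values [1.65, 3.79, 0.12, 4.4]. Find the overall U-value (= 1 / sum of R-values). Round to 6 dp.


R_total = 1.65 + 3.79 + 0.12 + 4.4 = 9.96
U = 1/9.96 = 0.100402

0.100402


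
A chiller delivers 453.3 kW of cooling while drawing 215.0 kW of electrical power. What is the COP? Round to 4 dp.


COP = 453.3 / 215.0 = 2.1084

2.1084


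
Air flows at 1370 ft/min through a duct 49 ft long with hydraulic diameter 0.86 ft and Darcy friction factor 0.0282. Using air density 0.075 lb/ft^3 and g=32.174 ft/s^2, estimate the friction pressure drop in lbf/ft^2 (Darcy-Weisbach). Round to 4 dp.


v_fps = 1370/60 = 22.8333 ft/s
dp = 0.0282*(49/0.86)*0.075*22.8333^2/(2*32.174) = 0.9764 lbf/ft^2

0.9764 lbf/ft^2


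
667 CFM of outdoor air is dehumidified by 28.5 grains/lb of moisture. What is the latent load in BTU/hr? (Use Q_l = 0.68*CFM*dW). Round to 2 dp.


Q = 0.68 * 667 * 28.5 = 12926.46 BTU/hr

12926.46 BTU/hr


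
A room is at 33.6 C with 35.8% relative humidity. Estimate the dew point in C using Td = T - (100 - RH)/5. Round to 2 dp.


Td = 33.6 - (100-35.8)/5 = 20.76 C

20.76 C


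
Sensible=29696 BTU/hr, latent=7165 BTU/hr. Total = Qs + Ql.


Qt = 29696 + 7165 = 36861 BTU/hr

36861 BTU/hr


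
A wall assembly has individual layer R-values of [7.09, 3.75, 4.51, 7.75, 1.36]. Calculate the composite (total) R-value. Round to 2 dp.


R_total = 7.09 + 3.75 + 4.51 + 7.75 + 1.36 = 24.46

24.46


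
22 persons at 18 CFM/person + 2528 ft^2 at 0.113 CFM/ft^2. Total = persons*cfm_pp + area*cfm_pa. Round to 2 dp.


Total = 22*18 + 2528*0.113 = 681.66 CFM

681.66 CFM


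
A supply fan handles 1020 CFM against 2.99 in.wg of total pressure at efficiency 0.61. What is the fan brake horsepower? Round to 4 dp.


BHP = 1020 * 2.99 / (6356 * 0.61) = 0.7866 hp

0.7866 hp


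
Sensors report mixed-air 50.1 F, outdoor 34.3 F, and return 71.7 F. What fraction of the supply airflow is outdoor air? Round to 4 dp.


frac = (50.1 - 71.7) / (34.3 - 71.7) = 0.5775

0.5775


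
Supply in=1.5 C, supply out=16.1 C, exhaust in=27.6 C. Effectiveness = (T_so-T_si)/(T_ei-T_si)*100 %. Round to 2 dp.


eff = (16.1-1.5)/(27.6-1.5)*100 = 55.94 %

55.94 %


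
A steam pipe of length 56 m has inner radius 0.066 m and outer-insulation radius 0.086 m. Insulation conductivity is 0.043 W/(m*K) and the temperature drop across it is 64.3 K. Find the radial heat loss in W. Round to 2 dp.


Q = 2*pi*0.043*56*64.3/ln(0.086/0.066) = 3675.41 W

3675.41 W


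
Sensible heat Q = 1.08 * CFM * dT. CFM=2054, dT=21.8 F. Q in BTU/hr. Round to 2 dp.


Q = 1.08 * 2054 * 21.8 = 48359.38 BTU/hr

48359.38 BTU/hr


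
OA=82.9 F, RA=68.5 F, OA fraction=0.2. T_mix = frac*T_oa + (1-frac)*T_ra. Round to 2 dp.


T_mix = 0.2*82.9 + 0.8*68.5 = 71.38 F

71.38 F


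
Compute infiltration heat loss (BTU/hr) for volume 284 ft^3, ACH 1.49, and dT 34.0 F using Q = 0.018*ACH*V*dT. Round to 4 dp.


Q = 0.018 * 1.49 * 284 * 34.0 = 258.9739 BTU/hr

258.9739 BTU/hr


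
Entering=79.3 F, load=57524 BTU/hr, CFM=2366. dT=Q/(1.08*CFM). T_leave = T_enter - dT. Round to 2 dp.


dT = 57524/(1.08*2366) = 22.5118
T_leave = 79.3 - 22.5118 = 56.79 F

56.79 F


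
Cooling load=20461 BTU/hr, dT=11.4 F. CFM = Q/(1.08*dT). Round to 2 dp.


CFM = 20461 / (1.08 * 11.4) = 1661.87

1661.87 CFM


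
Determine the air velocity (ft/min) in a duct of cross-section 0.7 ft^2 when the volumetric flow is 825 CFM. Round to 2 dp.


V = 825 / 0.7 = 1178.57 ft/min

1178.57 ft/min


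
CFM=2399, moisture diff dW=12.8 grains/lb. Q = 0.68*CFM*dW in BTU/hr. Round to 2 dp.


Q = 0.68 * 2399 * 12.8 = 20880.90 BTU/hr

20880.90 BTU/hr


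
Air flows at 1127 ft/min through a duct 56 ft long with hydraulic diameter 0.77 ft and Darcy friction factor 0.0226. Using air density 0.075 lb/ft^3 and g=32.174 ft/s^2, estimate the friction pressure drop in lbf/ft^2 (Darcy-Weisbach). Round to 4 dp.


v_fps = 1127/60 = 18.7833 ft/s
dp = 0.0226*(56/0.77)*0.075*18.7833^2/(2*32.174) = 0.6759 lbf/ft^2

0.6759 lbf/ft^2


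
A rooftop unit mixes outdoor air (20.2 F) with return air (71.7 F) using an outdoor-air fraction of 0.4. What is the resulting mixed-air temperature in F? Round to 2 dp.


T_mix = 0.4*20.2 + 0.6*71.7 = 51.10 F

51.10 F
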